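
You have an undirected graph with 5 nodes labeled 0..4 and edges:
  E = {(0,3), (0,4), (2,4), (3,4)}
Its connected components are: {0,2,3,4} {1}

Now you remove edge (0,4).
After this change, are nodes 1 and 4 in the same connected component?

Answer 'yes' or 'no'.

Answer: no

Derivation:
Initial components: {0,2,3,4} {1}
Removing edge (0,4): not a bridge — component count unchanged at 2.
New components: {0,2,3,4} {1}
Are 1 and 4 in the same component? no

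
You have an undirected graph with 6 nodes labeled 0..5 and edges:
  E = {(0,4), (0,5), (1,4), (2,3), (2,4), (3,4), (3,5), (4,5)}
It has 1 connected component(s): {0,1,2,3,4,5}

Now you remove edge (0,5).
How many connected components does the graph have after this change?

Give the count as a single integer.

Answer: 1

Derivation:
Initial component count: 1
Remove (0,5): not a bridge. Count unchanged: 1.
  After removal, components: {0,1,2,3,4,5}
New component count: 1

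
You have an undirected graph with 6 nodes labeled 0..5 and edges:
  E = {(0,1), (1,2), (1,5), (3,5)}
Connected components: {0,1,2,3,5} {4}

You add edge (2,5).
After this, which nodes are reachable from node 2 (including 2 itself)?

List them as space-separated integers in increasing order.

Answer: 0 1 2 3 5

Derivation:
Before: nodes reachable from 2: {0,1,2,3,5}
Adding (2,5): both endpoints already in same component. Reachability from 2 unchanged.
After: nodes reachable from 2: {0,1,2,3,5}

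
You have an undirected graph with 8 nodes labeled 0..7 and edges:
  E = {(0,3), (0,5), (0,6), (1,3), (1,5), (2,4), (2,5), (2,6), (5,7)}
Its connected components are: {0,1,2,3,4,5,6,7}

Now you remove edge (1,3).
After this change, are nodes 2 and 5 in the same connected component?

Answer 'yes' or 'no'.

Answer: yes

Derivation:
Initial components: {0,1,2,3,4,5,6,7}
Removing edge (1,3): not a bridge — component count unchanged at 1.
New components: {0,1,2,3,4,5,6,7}
Are 2 and 5 in the same component? yes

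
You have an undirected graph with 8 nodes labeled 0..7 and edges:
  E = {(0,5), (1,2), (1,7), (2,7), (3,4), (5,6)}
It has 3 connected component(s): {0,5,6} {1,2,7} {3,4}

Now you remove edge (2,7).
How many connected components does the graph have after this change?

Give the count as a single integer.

Answer: 3

Derivation:
Initial component count: 3
Remove (2,7): not a bridge. Count unchanged: 3.
  After removal, components: {0,5,6} {1,2,7} {3,4}
New component count: 3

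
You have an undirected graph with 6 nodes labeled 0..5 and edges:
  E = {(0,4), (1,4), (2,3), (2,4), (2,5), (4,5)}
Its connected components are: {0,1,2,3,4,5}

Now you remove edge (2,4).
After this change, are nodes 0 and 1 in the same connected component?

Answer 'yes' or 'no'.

Answer: yes

Derivation:
Initial components: {0,1,2,3,4,5}
Removing edge (2,4): not a bridge — component count unchanged at 1.
New components: {0,1,2,3,4,5}
Are 0 and 1 in the same component? yes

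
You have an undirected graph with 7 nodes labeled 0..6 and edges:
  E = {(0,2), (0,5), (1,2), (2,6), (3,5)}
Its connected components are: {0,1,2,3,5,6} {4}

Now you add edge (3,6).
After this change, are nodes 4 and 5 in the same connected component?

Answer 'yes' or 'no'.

Answer: no

Derivation:
Initial components: {0,1,2,3,5,6} {4}
Adding edge (3,6): both already in same component {0,1,2,3,5,6}. No change.
New components: {0,1,2,3,5,6} {4}
Are 4 and 5 in the same component? no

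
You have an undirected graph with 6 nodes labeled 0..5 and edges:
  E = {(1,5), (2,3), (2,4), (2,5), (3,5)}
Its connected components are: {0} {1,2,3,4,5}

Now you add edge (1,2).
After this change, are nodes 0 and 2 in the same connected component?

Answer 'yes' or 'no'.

Initial components: {0} {1,2,3,4,5}
Adding edge (1,2): both already in same component {1,2,3,4,5}. No change.
New components: {0} {1,2,3,4,5}
Are 0 and 2 in the same component? no

Answer: no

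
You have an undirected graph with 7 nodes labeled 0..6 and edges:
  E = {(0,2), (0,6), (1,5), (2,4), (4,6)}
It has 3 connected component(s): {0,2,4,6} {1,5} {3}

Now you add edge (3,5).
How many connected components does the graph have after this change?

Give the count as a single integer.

Answer: 2

Derivation:
Initial component count: 3
Add (3,5): merges two components. Count decreases: 3 -> 2.
New component count: 2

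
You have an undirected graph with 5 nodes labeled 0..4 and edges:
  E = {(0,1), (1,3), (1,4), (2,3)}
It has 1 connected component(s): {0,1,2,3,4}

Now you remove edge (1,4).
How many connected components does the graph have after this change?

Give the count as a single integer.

Answer: 2

Derivation:
Initial component count: 1
Remove (1,4): it was a bridge. Count increases: 1 -> 2.
  After removal, components: {0,1,2,3} {4}
New component count: 2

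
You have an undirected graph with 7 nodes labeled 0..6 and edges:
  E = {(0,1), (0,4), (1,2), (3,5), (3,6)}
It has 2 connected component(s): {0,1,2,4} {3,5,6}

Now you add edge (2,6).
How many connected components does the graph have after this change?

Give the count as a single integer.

Initial component count: 2
Add (2,6): merges two components. Count decreases: 2 -> 1.
New component count: 1

Answer: 1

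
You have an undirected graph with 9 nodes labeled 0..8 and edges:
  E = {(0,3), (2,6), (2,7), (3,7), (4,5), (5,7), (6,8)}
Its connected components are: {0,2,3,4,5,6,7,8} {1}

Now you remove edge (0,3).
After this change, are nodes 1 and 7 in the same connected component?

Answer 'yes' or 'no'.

Initial components: {0,2,3,4,5,6,7,8} {1}
Removing edge (0,3): it was a bridge — component count 2 -> 3.
New components: {0} {1} {2,3,4,5,6,7,8}
Are 1 and 7 in the same component? no

Answer: no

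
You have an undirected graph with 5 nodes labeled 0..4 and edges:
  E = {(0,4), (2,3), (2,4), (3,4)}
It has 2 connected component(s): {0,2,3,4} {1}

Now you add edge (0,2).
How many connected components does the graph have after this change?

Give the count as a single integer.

Initial component count: 2
Add (0,2): endpoints already in same component. Count unchanged: 2.
New component count: 2

Answer: 2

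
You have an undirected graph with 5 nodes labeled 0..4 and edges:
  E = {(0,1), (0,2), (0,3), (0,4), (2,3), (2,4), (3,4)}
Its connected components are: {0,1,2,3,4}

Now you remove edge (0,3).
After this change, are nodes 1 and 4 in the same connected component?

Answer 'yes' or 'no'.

Answer: yes

Derivation:
Initial components: {0,1,2,3,4}
Removing edge (0,3): not a bridge — component count unchanged at 1.
New components: {0,1,2,3,4}
Are 1 and 4 in the same component? yes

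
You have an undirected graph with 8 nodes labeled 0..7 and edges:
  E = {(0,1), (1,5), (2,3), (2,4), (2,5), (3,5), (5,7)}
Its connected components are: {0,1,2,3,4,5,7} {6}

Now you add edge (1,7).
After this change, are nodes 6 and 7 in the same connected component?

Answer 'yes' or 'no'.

Answer: no

Derivation:
Initial components: {0,1,2,3,4,5,7} {6}
Adding edge (1,7): both already in same component {0,1,2,3,4,5,7}. No change.
New components: {0,1,2,3,4,5,7} {6}
Are 6 and 7 in the same component? no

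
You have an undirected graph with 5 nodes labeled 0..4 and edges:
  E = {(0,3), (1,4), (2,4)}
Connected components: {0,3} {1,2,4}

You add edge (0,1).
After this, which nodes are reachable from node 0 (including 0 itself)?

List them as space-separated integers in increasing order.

Before: nodes reachable from 0: {0,3}
Adding (0,1): merges 0's component with another. Reachability grows.
After: nodes reachable from 0: {0,1,2,3,4}

Answer: 0 1 2 3 4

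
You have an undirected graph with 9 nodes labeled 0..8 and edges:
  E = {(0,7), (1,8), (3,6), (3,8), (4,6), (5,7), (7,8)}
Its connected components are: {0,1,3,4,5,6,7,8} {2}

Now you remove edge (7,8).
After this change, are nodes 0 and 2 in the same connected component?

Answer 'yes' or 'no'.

Initial components: {0,1,3,4,5,6,7,8} {2}
Removing edge (7,8): it was a bridge — component count 2 -> 3.
New components: {0,5,7} {1,3,4,6,8} {2}
Are 0 and 2 in the same component? no

Answer: no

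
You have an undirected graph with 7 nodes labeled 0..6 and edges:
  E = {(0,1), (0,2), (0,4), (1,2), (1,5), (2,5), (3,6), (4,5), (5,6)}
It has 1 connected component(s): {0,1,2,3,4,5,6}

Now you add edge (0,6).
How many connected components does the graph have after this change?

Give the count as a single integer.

Initial component count: 1
Add (0,6): endpoints already in same component. Count unchanged: 1.
New component count: 1

Answer: 1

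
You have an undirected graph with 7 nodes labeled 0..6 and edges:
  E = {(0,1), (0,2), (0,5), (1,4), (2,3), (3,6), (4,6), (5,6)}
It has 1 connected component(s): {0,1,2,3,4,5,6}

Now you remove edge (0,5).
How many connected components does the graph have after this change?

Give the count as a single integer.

Initial component count: 1
Remove (0,5): not a bridge. Count unchanged: 1.
  After removal, components: {0,1,2,3,4,5,6}
New component count: 1

Answer: 1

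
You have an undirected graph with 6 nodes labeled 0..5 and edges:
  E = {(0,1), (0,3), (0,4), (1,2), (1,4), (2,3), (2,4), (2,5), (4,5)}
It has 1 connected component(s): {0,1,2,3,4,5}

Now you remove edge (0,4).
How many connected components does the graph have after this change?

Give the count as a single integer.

Initial component count: 1
Remove (0,4): not a bridge. Count unchanged: 1.
  After removal, components: {0,1,2,3,4,5}
New component count: 1

Answer: 1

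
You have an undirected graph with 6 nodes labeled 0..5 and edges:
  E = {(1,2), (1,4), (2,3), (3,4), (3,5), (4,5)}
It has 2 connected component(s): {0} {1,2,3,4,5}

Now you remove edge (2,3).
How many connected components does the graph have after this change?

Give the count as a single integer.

Answer: 2

Derivation:
Initial component count: 2
Remove (2,3): not a bridge. Count unchanged: 2.
  After removal, components: {0} {1,2,3,4,5}
New component count: 2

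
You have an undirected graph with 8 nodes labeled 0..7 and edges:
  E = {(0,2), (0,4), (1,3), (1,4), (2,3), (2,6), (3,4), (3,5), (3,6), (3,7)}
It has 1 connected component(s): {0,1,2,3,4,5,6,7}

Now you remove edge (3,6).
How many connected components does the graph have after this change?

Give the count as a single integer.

Answer: 1

Derivation:
Initial component count: 1
Remove (3,6): not a bridge. Count unchanged: 1.
  After removal, components: {0,1,2,3,4,5,6,7}
New component count: 1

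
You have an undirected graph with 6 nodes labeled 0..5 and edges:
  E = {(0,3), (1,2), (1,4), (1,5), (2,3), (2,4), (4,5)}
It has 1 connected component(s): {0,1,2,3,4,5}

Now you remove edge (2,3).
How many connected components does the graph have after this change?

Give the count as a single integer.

Answer: 2

Derivation:
Initial component count: 1
Remove (2,3): it was a bridge. Count increases: 1 -> 2.
  After removal, components: {0,3} {1,2,4,5}
New component count: 2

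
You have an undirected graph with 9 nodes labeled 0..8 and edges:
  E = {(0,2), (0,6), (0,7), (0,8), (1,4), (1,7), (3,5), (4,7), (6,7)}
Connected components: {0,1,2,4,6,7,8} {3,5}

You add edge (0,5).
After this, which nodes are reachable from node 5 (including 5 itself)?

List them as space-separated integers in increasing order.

Before: nodes reachable from 5: {3,5}
Adding (0,5): merges 5's component with another. Reachability grows.
After: nodes reachable from 5: {0,1,2,3,4,5,6,7,8}

Answer: 0 1 2 3 4 5 6 7 8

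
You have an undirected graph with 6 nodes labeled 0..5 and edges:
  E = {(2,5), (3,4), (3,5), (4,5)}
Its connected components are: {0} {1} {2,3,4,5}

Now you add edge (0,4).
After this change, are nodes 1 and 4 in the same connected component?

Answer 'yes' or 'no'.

Initial components: {0} {1} {2,3,4,5}
Adding edge (0,4): merges {0} and {2,3,4,5}.
New components: {0,2,3,4,5} {1}
Are 1 and 4 in the same component? no

Answer: no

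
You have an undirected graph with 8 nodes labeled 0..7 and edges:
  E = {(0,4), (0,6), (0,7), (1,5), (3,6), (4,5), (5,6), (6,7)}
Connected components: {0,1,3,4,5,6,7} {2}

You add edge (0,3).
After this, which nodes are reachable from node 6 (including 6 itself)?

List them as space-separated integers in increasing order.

Answer: 0 1 3 4 5 6 7

Derivation:
Before: nodes reachable from 6: {0,1,3,4,5,6,7}
Adding (0,3): both endpoints already in same component. Reachability from 6 unchanged.
After: nodes reachable from 6: {0,1,3,4,5,6,7}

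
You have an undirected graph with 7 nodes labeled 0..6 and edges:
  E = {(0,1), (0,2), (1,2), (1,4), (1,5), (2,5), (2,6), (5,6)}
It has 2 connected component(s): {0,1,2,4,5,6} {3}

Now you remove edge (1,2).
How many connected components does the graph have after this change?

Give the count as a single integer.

Initial component count: 2
Remove (1,2): not a bridge. Count unchanged: 2.
  After removal, components: {0,1,2,4,5,6} {3}
New component count: 2

Answer: 2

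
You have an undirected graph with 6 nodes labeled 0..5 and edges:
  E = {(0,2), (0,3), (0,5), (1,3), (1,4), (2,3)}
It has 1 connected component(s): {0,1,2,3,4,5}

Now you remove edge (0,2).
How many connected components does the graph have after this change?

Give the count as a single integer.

Answer: 1

Derivation:
Initial component count: 1
Remove (0,2): not a bridge. Count unchanged: 1.
  After removal, components: {0,1,2,3,4,5}
New component count: 1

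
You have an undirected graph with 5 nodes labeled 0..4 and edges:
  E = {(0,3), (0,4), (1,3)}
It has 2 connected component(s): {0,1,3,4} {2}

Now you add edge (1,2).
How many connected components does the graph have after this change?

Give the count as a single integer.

Answer: 1

Derivation:
Initial component count: 2
Add (1,2): merges two components. Count decreases: 2 -> 1.
New component count: 1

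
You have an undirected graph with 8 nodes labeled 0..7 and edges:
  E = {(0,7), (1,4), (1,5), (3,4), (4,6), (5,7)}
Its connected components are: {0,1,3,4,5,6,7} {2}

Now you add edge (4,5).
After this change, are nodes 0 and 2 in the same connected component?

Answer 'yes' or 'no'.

Initial components: {0,1,3,4,5,6,7} {2}
Adding edge (4,5): both already in same component {0,1,3,4,5,6,7}. No change.
New components: {0,1,3,4,5,6,7} {2}
Are 0 and 2 in the same component? no

Answer: no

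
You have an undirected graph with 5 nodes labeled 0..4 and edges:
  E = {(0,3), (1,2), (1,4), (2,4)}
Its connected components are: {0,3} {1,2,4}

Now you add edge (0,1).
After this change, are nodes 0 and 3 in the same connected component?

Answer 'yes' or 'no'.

Initial components: {0,3} {1,2,4}
Adding edge (0,1): merges {0,3} and {1,2,4}.
New components: {0,1,2,3,4}
Are 0 and 3 in the same component? yes

Answer: yes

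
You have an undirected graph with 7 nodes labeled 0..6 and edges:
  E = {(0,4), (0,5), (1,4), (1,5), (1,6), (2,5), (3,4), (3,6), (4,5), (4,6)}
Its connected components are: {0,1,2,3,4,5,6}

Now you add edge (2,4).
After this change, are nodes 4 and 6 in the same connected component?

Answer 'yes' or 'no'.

Answer: yes

Derivation:
Initial components: {0,1,2,3,4,5,6}
Adding edge (2,4): both already in same component {0,1,2,3,4,5,6}. No change.
New components: {0,1,2,3,4,5,6}
Are 4 and 6 in the same component? yes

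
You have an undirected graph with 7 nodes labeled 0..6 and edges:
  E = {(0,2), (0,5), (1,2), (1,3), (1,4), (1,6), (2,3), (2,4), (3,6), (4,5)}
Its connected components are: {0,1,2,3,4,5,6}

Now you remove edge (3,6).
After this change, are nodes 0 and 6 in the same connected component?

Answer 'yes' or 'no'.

Answer: yes

Derivation:
Initial components: {0,1,2,3,4,5,6}
Removing edge (3,6): not a bridge — component count unchanged at 1.
New components: {0,1,2,3,4,5,6}
Are 0 and 6 in the same component? yes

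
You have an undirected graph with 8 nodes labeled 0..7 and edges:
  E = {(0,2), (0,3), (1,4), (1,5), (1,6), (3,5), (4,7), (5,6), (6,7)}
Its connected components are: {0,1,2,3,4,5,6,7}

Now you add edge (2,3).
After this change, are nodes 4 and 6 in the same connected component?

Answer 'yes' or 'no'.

Initial components: {0,1,2,3,4,5,6,7}
Adding edge (2,3): both already in same component {0,1,2,3,4,5,6,7}. No change.
New components: {0,1,2,3,4,5,6,7}
Are 4 and 6 in the same component? yes

Answer: yes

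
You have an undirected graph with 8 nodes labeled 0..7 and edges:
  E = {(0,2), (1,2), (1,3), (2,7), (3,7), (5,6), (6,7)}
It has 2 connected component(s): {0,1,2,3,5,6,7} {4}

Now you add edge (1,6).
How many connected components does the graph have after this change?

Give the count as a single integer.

Answer: 2

Derivation:
Initial component count: 2
Add (1,6): endpoints already in same component. Count unchanged: 2.
New component count: 2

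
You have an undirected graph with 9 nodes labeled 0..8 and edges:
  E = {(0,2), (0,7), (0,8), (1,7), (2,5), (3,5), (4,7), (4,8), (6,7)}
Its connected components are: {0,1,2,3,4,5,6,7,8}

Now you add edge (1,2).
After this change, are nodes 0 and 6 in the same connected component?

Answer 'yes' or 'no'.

Answer: yes

Derivation:
Initial components: {0,1,2,3,4,5,6,7,8}
Adding edge (1,2): both already in same component {0,1,2,3,4,5,6,7,8}. No change.
New components: {0,1,2,3,4,5,6,7,8}
Are 0 and 6 in the same component? yes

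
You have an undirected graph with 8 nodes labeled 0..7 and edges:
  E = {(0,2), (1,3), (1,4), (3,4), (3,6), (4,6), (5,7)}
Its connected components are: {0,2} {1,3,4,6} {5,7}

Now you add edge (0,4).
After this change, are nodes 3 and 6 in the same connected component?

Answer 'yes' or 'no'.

Answer: yes

Derivation:
Initial components: {0,2} {1,3,4,6} {5,7}
Adding edge (0,4): merges {0,2} and {1,3,4,6}.
New components: {0,1,2,3,4,6} {5,7}
Are 3 and 6 in the same component? yes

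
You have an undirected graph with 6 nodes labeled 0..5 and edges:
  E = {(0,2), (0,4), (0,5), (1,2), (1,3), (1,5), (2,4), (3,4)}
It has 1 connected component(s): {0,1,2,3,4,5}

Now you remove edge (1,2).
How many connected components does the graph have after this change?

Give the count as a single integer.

Answer: 1

Derivation:
Initial component count: 1
Remove (1,2): not a bridge. Count unchanged: 1.
  After removal, components: {0,1,2,3,4,5}
New component count: 1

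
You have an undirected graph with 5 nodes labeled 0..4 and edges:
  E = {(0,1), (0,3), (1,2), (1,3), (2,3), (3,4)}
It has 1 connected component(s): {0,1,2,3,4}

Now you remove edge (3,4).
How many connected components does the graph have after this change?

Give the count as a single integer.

Answer: 2

Derivation:
Initial component count: 1
Remove (3,4): it was a bridge. Count increases: 1 -> 2.
  After removal, components: {0,1,2,3} {4}
New component count: 2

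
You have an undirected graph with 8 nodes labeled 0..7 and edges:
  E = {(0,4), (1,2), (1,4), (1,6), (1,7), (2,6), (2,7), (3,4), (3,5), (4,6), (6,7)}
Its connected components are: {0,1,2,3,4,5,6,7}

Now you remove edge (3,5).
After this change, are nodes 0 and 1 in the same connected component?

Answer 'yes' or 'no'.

Answer: yes

Derivation:
Initial components: {0,1,2,3,4,5,6,7}
Removing edge (3,5): it was a bridge — component count 1 -> 2.
New components: {0,1,2,3,4,6,7} {5}
Are 0 and 1 in the same component? yes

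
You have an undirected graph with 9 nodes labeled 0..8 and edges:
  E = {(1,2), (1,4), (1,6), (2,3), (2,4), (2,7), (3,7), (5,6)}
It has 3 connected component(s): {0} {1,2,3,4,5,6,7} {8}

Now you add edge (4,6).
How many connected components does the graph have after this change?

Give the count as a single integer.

Initial component count: 3
Add (4,6): endpoints already in same component. Count unchanged: 3.
New component count: 3

Answer: 3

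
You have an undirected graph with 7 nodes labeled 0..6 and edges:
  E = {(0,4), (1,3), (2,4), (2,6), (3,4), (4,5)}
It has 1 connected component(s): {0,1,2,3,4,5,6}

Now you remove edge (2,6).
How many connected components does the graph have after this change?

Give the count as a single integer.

Answer: 2

Derivation:
Initial component count: 1
Remove (2,6): it was a bridge. Count increases: 1 -> 2.
  After removal, components: {0,1,2,3,4,5} {6}
New component count: 2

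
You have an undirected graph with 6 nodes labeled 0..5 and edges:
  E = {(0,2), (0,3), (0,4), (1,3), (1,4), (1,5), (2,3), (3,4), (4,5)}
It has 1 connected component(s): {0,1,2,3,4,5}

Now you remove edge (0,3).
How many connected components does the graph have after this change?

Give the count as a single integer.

Answer: 1

Derivation:
Initial component count: 1
Remove (0,3): not a bridge. Count unchanged: 1.
  After removal, components: {0,1,2,3,4,5}
New component count: 1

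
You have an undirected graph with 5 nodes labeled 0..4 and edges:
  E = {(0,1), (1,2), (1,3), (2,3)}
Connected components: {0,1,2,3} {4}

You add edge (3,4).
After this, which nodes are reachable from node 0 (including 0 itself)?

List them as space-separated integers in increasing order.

Before: nodes reachable from 0: {0,1,2,3}
Adding (3,4): merges 0's component with another. Reachability grows.
After: nodes reachable from 0: {0,1,2,3,4}

Answer: 0 1 2 3 4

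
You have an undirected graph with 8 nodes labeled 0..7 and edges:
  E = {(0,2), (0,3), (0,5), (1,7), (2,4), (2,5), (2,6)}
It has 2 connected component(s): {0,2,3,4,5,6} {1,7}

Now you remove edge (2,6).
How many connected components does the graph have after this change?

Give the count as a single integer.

Answer: 3

Derivation:
Initial component count: 2
Remove (2,6): it was a bridge. Count increases: 2 -> 3.
  After removal, components: {0,2,3,4,5} {1,7} {6}
New component count: 3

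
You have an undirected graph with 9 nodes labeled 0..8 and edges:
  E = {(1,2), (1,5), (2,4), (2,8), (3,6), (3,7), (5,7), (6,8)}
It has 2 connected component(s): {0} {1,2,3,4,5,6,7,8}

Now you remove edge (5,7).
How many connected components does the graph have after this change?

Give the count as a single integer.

Answer: 2

Derivation:
Initial component count: 2
Remove (5,7): not a bridge. Count unchanged: 2.
  After removal, components: {0} {1,2,3,4,5,6,7,8}
New component count: 2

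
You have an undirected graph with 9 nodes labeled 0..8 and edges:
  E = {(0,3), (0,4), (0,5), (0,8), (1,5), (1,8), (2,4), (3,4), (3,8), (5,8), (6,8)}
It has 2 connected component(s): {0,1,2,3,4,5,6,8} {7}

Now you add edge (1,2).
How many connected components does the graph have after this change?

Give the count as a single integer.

Answer: 2

Derivation:
Initial component count: 2
Add (1,2): endpoints already in same component. Count unchanged: 2.
New component count: 2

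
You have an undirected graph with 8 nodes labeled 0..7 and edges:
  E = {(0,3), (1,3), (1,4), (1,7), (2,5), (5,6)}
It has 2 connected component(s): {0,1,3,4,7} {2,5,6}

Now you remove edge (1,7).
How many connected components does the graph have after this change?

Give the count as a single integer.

Answer: 3

Derivation:
Initial component count: 2
Remove (1,7): it was a bridge. Count increases: 2 -> 3.
  After removal, components: {0,1,3,4} {2,5,6} {7}
New component count: 3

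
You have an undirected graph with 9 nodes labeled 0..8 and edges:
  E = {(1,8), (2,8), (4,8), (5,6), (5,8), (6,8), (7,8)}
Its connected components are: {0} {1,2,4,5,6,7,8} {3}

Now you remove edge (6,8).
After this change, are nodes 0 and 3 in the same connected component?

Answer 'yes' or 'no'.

Initial components: {0} {1,2,4,5,6,7,8} {3}
Removing edge (6,8): not a bridge — component count unchanged at 3.
New components: {0} {1,2,4,5,6,7,8} {3}
Are 0 and 3 in the same component? no

Answer: no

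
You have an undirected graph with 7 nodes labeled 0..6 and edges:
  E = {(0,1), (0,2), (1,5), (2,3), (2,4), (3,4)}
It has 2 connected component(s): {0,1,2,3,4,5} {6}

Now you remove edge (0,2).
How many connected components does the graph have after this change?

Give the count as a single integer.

Answer: 3

Derivation:
Initial component count: 2
Remove (0,2): it was a bridge. Count increases: 2 -> 3.
  After removal, components: {0,1,5} {2,3,4} {6}
New component count: 3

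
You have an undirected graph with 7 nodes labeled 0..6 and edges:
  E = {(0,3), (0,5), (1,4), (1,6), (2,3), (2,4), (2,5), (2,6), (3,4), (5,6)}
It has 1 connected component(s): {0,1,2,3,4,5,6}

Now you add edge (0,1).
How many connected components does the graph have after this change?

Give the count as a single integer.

Answer: 1

Derivation:
Initial component count: 1
Add (0,1): endpoints already in same component. Count unchanged: 1.
New component count: 1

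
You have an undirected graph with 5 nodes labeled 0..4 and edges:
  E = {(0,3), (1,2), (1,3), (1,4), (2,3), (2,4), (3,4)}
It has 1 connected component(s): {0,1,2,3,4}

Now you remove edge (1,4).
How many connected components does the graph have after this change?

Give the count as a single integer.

Answer: 1

Derivation:
Initial component count: 1
Remove (1,4): not a bridge. Count unchanged: 1.
  After removal, components: {0,1,2,3,4}
New component count: 1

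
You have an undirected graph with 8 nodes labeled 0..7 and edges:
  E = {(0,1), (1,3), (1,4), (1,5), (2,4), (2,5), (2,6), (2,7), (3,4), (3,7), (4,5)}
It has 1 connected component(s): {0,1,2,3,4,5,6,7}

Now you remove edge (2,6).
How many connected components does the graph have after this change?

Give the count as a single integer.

Answer: 2

Derivation:
Initial component count: 1
Remove (2,6): it was a bridge. Count increases: 1 -> 2.
  After removal, components: {0,1,2,3,4,5,7} {6}
New component count: 2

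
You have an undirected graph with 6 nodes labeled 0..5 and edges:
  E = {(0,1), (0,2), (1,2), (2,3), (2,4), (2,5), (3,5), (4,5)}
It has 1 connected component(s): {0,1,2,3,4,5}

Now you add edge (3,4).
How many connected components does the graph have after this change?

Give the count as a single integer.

Answer: 1

Derivation:
Initial component count: 1
Add (3,4): endpoints already in same component. Count unchanged: 1.
New component count: 1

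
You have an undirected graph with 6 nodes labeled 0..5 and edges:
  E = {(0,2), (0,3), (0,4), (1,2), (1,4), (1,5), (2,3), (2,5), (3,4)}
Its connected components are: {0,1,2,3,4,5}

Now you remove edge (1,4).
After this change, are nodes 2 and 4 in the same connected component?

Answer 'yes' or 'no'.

Answer: yes

Derivation:
Initial components: {0,1,2,3,4,5}
Removing edge (1,4): not a bridge — component count unchanged at 1.
New components: {0,1,2,3,4,5}
Are 2 and 4 in the same component? yes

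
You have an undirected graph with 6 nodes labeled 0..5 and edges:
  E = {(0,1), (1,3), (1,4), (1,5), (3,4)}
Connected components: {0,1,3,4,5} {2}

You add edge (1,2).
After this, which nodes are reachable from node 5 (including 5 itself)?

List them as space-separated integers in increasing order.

Answer: 0 1 2 3 4 5

Derivation:
Before: nodes reachable from 5: {0,1,3,4,5}
Adding (1,2): merges 5's component with another. Reachability grows.
After: nodes reachable from 5: {0,1,2,3,4,5}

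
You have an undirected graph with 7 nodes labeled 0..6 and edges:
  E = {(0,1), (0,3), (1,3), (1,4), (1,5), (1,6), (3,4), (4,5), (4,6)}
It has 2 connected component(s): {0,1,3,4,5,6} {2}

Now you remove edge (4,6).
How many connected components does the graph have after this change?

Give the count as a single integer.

Answer: 2

Derivation:
Initial component count: 2
Remove (4,6): not a bridge. Count unchanged: 2.
  After removal, components: {0,1,3,4,5,6} {2}
New component count: 2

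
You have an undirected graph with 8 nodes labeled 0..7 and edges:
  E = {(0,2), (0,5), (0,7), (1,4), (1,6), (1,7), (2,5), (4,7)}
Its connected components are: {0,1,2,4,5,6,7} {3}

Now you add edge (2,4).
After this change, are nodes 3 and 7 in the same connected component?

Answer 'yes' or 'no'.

Answer: no

Derivation:
Initial components: {0,1,2,4,5,6,7} {3}
Adding edge (2,4): both already in same component {0,1,2,4,5,6,7}. No change.
New components: {0,1,2,4,5,6,7} {3}
Are 3 and 7 in the same component? no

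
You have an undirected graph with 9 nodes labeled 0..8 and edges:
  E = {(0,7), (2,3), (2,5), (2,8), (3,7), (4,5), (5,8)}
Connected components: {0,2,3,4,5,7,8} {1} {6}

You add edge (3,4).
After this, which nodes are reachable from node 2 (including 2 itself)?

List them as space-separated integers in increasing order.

Answer: 0 2 3 4 5 7 8

Derivation:
Before: nodes reachable from 2: {0,2,3,4,5,7,8}
Adding (3,4): both endpoints already in same component. Reachability from 2 unchanged.
After: nodes reachable from 2: {0,2,3,4,5,7,8}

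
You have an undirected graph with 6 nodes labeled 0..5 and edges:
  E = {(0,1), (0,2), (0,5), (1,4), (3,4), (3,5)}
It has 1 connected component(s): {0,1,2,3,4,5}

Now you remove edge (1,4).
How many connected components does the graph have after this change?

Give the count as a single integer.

Answer: 1

Derivation:
Initial component count: 1
Remove (1,4): not a bridge. Count unchanged: 1.
  After removal, components: {0,1,2,3,4,5}
New component count: 1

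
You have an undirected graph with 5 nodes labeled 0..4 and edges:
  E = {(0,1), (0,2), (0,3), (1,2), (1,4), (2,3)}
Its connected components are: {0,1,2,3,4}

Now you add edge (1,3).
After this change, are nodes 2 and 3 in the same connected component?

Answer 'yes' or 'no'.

Initial components: {0,1,2,3,4}
Adding edge (1,3): both already in same component {0,1,2,3,4}. No change.
New components: {0,1,2,3,4}
Are 2 and 3 in the same component? yes

Answer: yes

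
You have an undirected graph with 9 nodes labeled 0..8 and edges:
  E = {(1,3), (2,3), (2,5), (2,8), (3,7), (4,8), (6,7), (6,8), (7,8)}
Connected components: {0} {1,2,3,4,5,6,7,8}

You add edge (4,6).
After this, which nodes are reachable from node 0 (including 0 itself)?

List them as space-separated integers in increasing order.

Answer: 0

Derivation:
Before: nodes reachable from 0: {0}
Adding (4,6): both endpoints already in same component. Reachability from 0 unchanged.
After: nodes reachable from 0: {0}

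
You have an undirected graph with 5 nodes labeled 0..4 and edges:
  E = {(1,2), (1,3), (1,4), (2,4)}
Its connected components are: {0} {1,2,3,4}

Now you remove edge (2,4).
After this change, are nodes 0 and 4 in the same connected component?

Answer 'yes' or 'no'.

Answer: no

Derivation:
Initial components: {0} {1,2,3,4}
Removing edge (2,4): not a bridge — component count unchanged at 2.
New components: {0} {1,2,3,4}
Are 0 and 4 in the same component? no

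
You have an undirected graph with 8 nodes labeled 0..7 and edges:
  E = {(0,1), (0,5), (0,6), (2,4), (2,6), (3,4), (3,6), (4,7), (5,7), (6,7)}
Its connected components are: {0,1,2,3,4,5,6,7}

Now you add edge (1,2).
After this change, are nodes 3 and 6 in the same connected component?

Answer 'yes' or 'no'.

Initial components: {0,1,2,3,4,5,6,7}
Adding edge (1,2): both already in same component {0,1,2,3,4,5,6,7}. No change.
New components: {0,1,2,3,4,5,6,7}
Are 3 and 6 in the same component? yes

Answer: yes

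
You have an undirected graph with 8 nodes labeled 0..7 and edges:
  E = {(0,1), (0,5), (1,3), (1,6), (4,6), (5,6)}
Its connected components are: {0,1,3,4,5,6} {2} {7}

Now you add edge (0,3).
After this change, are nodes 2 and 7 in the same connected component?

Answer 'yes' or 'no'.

Initial components: {0,1,3,4,5,6} {2} {7}
Adding edge (0,3): both already in same component {0,1,3,4,5,6}. No change.
New components: {0,1,3,4,5,6} {2} {7}
Are 2 and 7 in the same component? no

Answer: no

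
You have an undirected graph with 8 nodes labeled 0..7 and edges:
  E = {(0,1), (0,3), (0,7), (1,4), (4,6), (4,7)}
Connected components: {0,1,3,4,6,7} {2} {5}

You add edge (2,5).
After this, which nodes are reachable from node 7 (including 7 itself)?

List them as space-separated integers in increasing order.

Before: nodes reachable from 7: {0,1,3,4,6,7}
Adding (2,5): merges two components, but neither contains 7. Reachability from 7 unchanged.
After: nodes reachable from 7: {0,1,3,4,6,7}

Answer: 0 1 3 4 6 7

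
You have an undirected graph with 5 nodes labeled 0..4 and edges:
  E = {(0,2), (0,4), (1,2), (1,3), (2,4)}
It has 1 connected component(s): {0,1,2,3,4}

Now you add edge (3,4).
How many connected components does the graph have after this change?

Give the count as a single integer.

Answer: 1

Derivation:
Initial component count: 1
Add (3,4): endpoints already in same component. Count unchanged: 1.
New component count: 1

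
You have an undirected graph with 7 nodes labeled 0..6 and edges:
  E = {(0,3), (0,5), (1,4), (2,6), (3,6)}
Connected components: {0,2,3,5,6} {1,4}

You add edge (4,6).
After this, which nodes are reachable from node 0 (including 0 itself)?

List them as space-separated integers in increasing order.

Answer: 0 1 2 3 4 5 6

Derivation:
Before: nodes reachable from 0: {0,2,3,5,6}
Adding (4,6): merges 0's component with another. Reachability grows.
After: nodes reachable from 0: {0,1,2,3,4,5,6}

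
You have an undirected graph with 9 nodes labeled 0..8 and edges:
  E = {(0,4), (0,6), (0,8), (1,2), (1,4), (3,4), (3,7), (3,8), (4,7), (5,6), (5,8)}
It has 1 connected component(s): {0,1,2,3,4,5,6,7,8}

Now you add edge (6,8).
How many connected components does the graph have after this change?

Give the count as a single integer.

Initial component count: 1
Add (6,8): endpoints already in same component. Count unchanged: 1.
New component count: 1

Answer: 1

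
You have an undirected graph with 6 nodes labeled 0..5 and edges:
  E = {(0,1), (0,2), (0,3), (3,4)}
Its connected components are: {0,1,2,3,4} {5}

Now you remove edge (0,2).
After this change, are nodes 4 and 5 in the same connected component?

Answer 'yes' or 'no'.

Answer: no

Derivation:
Initial components: {0,1,2,3,4} {5}
Removing edge (0,2): it was a bridge — component count 2 -> 3.
New components: {0,1,3,4} {2} {5}
Are 4 and 5 in the same component? no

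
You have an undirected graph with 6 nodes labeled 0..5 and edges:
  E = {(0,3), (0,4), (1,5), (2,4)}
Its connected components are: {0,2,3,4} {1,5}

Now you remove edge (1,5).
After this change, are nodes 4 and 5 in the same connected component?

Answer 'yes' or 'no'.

Answer: no

Derivation:
Initial components: {0,2,3,4} {1,5}
Removing edge (1,5): it was a bridge — component count 2 -> 3.
New components: {0,2,3,4} {1} {5}
Are 4 and 5 in the same component? no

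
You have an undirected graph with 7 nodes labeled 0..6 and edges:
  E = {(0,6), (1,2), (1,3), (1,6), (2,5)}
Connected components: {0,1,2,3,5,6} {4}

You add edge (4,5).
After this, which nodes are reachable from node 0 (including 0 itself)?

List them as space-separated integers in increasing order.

Before: nodes reachable from 0: {0,1,2,3,5,6}
Adding (4,5): merges 0's component with another. Reachability grows.
After: nodes reachable from 0: {0,1,2,3,4,5,6}

Answer: 0 1 2 3 4 5 6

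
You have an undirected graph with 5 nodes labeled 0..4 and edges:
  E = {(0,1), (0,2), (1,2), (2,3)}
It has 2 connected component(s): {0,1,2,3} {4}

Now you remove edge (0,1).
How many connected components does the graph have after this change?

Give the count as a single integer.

Initial component count: 2
Remove (0,1): not a bridge. Count unchanged: 2.
  After removal, components: {0,1,2,3} {4}
New component count: 2

Answer: 2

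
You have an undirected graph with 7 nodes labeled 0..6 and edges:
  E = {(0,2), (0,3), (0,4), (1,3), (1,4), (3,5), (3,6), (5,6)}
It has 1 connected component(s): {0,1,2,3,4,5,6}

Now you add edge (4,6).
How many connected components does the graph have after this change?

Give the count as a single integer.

Answer: 1

Derivation:
Initial component count: 1
Add (4,6): endpoints already in same component. Count unchanged: 1.
New component count: 1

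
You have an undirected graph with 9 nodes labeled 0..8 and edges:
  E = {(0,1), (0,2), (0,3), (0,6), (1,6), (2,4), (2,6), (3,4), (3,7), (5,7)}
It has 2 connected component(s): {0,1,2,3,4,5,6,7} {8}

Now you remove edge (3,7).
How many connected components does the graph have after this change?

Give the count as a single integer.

Answer: 3

Derivation:
Initial component count: 2
Remove (3,7): it was a bridge. Count increases: 2 -> 3.
  After removal, components: {0,1,2,3,4,6} {5,7} {8}
New component count: 3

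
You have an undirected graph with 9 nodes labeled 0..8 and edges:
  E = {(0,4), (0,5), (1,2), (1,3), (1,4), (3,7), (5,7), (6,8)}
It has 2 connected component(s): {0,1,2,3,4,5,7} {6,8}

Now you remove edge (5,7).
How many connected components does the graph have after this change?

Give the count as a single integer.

Initial component count: 2
Remove (5,7): not a bridge. Count unchanged: 2.
  After removal, components: {0,1,2,3,4,5,7} {6,8}
New component count: 2

Answer: 2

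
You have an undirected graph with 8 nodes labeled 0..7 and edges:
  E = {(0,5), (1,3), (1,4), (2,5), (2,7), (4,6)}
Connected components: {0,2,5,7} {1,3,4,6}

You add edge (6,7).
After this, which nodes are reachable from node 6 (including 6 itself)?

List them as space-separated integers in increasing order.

Answer: 0 1 2 3 4 5 6 7

Derivation:
Before: nodes reachable from 6: {1,3,4,6}
Adding (6,7): merges 6's component with another. Reachability grows.
After: nodes reachable from 6: {0,1,2,3,4,5,6,7}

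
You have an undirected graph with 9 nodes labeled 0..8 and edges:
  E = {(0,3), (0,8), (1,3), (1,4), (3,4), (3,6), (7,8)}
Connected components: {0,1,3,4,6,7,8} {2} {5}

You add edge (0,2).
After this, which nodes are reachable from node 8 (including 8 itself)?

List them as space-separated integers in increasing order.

Answer: 0 1 2 3 4 6 7 8

Derivation:
Before: nodes reachable from 8: {0,1,3,4,6,7,8}
Adding (0,2): merges 8's component with another. Reachability grows.
After: nodes reachable from 8: {0,1,2,3,4,6,7,8}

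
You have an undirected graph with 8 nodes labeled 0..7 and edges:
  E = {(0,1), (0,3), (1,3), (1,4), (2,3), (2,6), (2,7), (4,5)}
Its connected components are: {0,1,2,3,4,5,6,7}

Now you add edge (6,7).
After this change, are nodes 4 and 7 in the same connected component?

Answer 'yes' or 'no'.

Initial components: {0,1,2,3,4,5,6,7}
Adding edge (6,7): both already in same component {0,1,2,3,4,5,6,7}. No change.
New components: {0,1,2,3,4,5,6,7}
Are 4 and 7 in the same component? yes

Answer: yes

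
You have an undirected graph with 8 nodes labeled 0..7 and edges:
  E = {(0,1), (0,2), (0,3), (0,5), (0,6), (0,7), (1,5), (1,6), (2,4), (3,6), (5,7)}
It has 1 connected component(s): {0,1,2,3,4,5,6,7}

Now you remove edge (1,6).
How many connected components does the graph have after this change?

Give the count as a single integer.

Initial component count: 1
Remove (1,6): not a bridge. Count unchanged: 1.
  After removal, components: {0,1,2,3,4,5,6,7}
New component count: 1

Answer: 1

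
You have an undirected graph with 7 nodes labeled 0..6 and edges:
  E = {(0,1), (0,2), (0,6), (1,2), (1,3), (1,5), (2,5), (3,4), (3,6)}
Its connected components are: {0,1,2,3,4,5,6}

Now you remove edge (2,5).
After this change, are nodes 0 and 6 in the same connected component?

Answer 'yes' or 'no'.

Initial components: {0,1,2,3,4,5,6}
Removing edge (2,5): not a bridge — component count unchanged at 1.
New components: {0,1,2,3,4,5,6}
Are 0 and 6 in the same component? yes

Answer: yes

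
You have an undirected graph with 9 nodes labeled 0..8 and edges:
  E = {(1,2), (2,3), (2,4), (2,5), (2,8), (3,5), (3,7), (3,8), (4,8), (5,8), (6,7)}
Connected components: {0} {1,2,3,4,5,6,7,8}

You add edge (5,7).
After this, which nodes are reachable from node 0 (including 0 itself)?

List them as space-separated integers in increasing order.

Answer: 0

Derivation:
Before: nodes reachable from 0: {0}
Adding (5,7): both endpoints already in same component. Reachability from 0 unchanged.
After: nodes reachable from 0: {0}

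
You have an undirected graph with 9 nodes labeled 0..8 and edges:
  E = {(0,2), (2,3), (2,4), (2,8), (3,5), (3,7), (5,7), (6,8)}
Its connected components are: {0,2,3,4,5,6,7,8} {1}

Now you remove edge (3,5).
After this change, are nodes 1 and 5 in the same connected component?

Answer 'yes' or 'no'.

Answer: no

Derivation:
Initial components: {0,2,3,4,5,6,7,8} {1}
Removing edge (3,5): not a bridge — component count unchanged at 2.
New components: {0,2,3,4,5,6,7,8} {1}
Are 1 and 5 in the same component? no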